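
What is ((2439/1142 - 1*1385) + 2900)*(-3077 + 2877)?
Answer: -173256900/571 ≈ -3.0343e+5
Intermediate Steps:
((2439/1142 - 1*1385) + 2900)*(-3077 + 2877) = ((2439*(1/1142) - 1385) + 2900)*(-200) = ((2439/1142 - 1385) + 2900)*(-200) = (-1579231/1142 + 2900)*(-200) = (1732569/1142)*(-200) = -173256900/571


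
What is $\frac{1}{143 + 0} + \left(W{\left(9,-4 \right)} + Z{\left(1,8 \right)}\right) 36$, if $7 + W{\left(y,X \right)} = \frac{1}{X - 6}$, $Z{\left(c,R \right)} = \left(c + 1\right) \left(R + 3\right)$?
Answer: $\frac{383531}{715} \approx 536.41$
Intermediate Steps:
$Z{\left(c,R \right)} = \left(1 + c\right) \left(3 + R\right)$
$W{\left(y,X \right)} = -7 + \frac{1}{-6 + X}$ ($W{\left(y,X \right)} = -7 + \frac{1}{X - 6} = -7 + \frac{1}{-6 + X}$)
$\frac{1}{143 + 0} + \left(W{\left(9,-4 \right)} + Z{\left(1,8 \right)}\right) 36 = \frac{1}{143 + 0} + \left(\frac{43 - -28}{-6 - 4} + \left(3 + 8 + 3 \cdot 1 + 8 \cdot 1\right)\right) 36 = \frac{1}{143} + \left(\frac{43 + 28}{-10} + \left(3 + 8 + 3 + 8\right)\right) 36 = \frac{1}{143} + \left(\left(- \frac{1}{10}\right) 71 + 22\right) 36 = \frac{1}{143} + \left(- \frac{71}{10} + 22\right) 36 = \frac{1}{143} + \frac{149}{10} \cdot 36 = \frac{1}{143} + \frac{2682}{5} = \frac{383531}{715}$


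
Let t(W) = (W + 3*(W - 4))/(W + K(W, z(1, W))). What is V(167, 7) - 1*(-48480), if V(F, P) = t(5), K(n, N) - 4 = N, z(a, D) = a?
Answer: 242404/5 ≈ 48481.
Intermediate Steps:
K(n, N) = 4 + N
t(W) = (-12 + 4*W)/(5 + W) (t(W) = (W + 3*(W - 4))/(W + (4 + 1)) = (W + 3*(-4 + W))/(W + 5) = (W + (-12 + 3*W))/(5 + W) = (-12 + 4*W)/(5 + W))
V(F, P) = 4/5 (V(F, P) = 4*(-3 + 5)/(5 + 5) = 4*2/10 = 4*(1/10)*2 = 4/5)
V(167, 7) - 1*(-48480) = 4/5 - 1*(-48480) = 4/5 + 48480 = 242404/5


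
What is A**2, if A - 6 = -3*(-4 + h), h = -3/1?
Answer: 729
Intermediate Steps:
h = -3 (h = -3*1 = -3)
A = 27 (A = 6 - 3*(-4 - 3) = 6 - 3*(-7) = 6 + 21 = 27)
A**2 = 27**2 = 729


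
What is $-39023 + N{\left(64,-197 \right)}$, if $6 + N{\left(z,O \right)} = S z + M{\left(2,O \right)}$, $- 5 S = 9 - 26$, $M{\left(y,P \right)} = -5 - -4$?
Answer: $- \frac{194062}{5} \approx -38812.0$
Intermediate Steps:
$M{\left(y,P \right)} = -1$ ($M{\left(y,P \right)} = -5 + 4 = -1$)
$S = \frac{17}{5}$ ($S = - \frac{9 - 26}{5} = \left(- \frac{1}{5}\right) \left(-17\right) = \frac{17}{5} \approx 3.4$)
$N{\left(z,O \right)} = -7 + \frac{17 z}{5}$ ($N{\left(z,O \right)} = -6 + \left(\frac{17 z}{5} - 1\right) = -6 + \left(-1 + \frac{17 z}{5}\right) = -7 + \frac{17 z}{5}$)
$-39023 + N{\left(64,-197 \right)} = -39023 + \left(-7 + \frac{17}{5} \cdot 64\right) = -39023 + \left(-7 + \frac{1088}{5}\right) = -39023 + \frac{1053}{5} = - \frac{194062}{5}$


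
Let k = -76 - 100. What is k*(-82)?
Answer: 14432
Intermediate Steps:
k = -176
k*(-82) = -176*(-82) = 14432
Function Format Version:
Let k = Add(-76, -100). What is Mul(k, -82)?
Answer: 14432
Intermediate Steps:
k = -176
Mul(k, -82) = Mul(-176, -82) = 14432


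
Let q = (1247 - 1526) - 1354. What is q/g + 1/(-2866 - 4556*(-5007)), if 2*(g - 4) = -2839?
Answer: 121370944595/105205491774 ≈ 1.1537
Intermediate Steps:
g = -2831/2 (g = 4 + (1/2)*(-2839) = 4 - 2839/2 = -2831/2 ≈ -1415.5)
q = -1633 (q = -279 - 1354 = -1633)
q/g + 1/(-2866 - 4556*(-5007)) = -1633/(-2831/2) + 1/(-2866 - 4556*(-5007)) = -1633*(-2/2831) - 1/5007/(-7422) = 3266/2831 - 1/7422*(-1/5007) = 3266/2831 + 1/37161954 = 121370944595/105205491774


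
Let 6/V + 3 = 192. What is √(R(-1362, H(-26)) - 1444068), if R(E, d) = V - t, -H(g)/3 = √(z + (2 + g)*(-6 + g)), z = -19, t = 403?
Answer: I*√637011697/21 ≈ 1201.9*I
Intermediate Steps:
V = 2/63 (V = 6/(-3 + 192) = 6/189 = 6*(1/189) = 2/63 ≈ 0.031746)
H(g) = -3*√(-19 + (-6 + g)*(2 + g)) (H(g) = -3*√(-19 + (2 + g)*(-6 + g)) = -3*√(-19 + (-6 + g)*(2 + g)))
R(E, d) = -25387/63 (R(E, d) = 2/63 - 1*403 = 2/63 - 403 = -25387/63)
√(R(-1362, H(-26)) - 1444068) = √(-25387/63 - 1444068) = √(-91001671/63) = I*√637011697/21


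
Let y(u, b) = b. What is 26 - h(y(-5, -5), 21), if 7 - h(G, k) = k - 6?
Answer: 34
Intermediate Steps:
h(G, k) = 13 - k (h(G, k) = 7 - (k - 6) = 7 - (-6 + k) = 7 + (6 - k) = 13 - k)
26 - h(y(-5, -5), 21) = 26 - (13 - 1*21) = 26 - (13 - 21) = 26 - 1*(-8) = 26 + 8 = 34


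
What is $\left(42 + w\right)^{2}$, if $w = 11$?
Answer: $2809$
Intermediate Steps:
$\left(42 + w\right)^{2} = \left(42 + 11\right)^{2} = 53^{2} = 2809$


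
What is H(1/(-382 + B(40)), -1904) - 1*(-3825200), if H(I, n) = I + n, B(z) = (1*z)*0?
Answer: 1460499071/382 ≈ 3.8233e+6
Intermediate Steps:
B(z) = 0 (B(z) = z*0 = 0)
H(1/(-382 + B(40)), -1904) - 1*(-3825200) = (1/(-382 + 0) - 1904) - 1*(-3825200) = (1/(-382) - 1904) + 3825200 = (-1/382 - 1904) + 3825200 = -727329/382 + 3825200 = 1460499071/382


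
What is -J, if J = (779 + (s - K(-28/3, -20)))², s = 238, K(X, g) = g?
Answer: -1075369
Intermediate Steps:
J = 1075369 (J = (779 + (238 - 1*(-20)))² = (779 + (238 + 20))² = (779 + 258)² = 1037² = 1075369)
-J = -1*1075369 = -1075369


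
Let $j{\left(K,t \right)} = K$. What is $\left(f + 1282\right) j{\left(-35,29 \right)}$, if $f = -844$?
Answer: $-15330$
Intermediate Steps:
$\left(f + 1282\right) j{\left(-35,29 \right)} = \left(-844 + 1282\right) \left(-35\right) = 438 \left(-35\right) = -15330$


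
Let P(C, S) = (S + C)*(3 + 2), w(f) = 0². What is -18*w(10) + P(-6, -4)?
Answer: -50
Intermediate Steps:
w(f) = 0
P(C, S) = 5*C + 5*S (P(C, S) = (C + S)*5 = 5*C + 5*S)
-18*w(10) + P(-6, -4) = -18*0 + (5*(-6) + 5*(-4)) = 0 + (-30 - 20) = 0 - 50 = -50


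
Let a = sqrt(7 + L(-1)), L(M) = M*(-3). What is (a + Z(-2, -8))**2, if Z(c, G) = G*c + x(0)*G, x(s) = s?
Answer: 266 + 32*sqrt(10) ≈ 367.19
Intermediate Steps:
L(M) = -3*M
Z(c, G) = G*c (Z(c, G) = G*c + 0*G = G*c + 0 = G*c)
a = sqrt(10) (a = sqrt(7 - 3*(-1)) = sqrt(7 + 3) = sqrt(10) ≈ 3.1623)
(a + Z(-2, -8))**2 = (sqrt(10) - 8*(-2))**2 = (sqrt(10) + 16)**2 = (16 + sqrt(10))**2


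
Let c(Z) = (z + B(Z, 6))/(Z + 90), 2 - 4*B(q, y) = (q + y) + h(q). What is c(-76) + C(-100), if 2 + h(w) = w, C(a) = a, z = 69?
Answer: -2587/28 ≈ -92.393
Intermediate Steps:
h(w) = -2 + w
B(q, y) = 1 - q/2 - y/4 (B(q, y) = ½ - ((q + y) + (-2 + q))/4 = ½ - (-2 + y + 2*q)/4 = ½ + (½ - q/2 - y/4) = 1 - q/2 - y/4)
c(Z) = (137/2 - Z/2)/(90 + Z) (c(Z) = (69 + (1 - Z/2 - ¼*6))/(Z + 90) = (69 + (1 - Z/2 - 3/2))/(90 + Z) = (69 + (-½ - Z/2))/(90 + Z) = (137/2 - Z/2)/(90 + Z))
c(-76) + C(-100) = (137 - 1*(-76))/(2*(90 - 76)) - 100 = (½)*(137 + 76)/14 - 100 = (½)*(1/14)*213 - 100 = 213/28 - 100 = -2587/28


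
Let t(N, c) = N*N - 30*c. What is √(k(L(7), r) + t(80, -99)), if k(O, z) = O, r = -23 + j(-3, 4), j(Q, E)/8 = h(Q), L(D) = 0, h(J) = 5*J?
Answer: √9370 ≈ 96.799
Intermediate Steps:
j(Q, E) = 40*Q (j(Q, E) = 8*(5*Q) = 40*Q)
r = -143 (r = -23 + 40*(-3) = -23 - 120 = -143)
t(N, c) = N² - 30*c
√(k(L(7), r) + t(80, -99)) = √(0 + (80² - 30*(-99))) = √(0 + (6400 + 2970)) = √(0 + 9370) = √9370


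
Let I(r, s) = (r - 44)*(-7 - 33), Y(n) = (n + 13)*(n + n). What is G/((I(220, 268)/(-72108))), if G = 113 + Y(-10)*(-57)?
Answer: 63689391/1760 ≈ 36187.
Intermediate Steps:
Y(n) = 2*n*(13 + n) (Y(n) = (13 + n)*(2*n) = 2*n*(13 + n))
I(r, s) = 1760 - 40*r (I(r, s) = (-44 + r)*(-40) = 1760 - 40*r)
G = 3533 (G = 113 + (2*(-10)*(13 - 10))*(-57) = 113 + (2*(-10)*3)*(-57) = 113 - 60*(-57) = 113 + 3420 = 3533)
G/((I(220, 268)/(-72108))) = 3533/(((1760 - 40*220)/(-72108))) = 3533/(((1760 - 8800)*(-1/72108))) = 3533/((-7040*(-1/72108))) = 3533/(1760/18027) = 3533*(18027/1760) = 63689391/1760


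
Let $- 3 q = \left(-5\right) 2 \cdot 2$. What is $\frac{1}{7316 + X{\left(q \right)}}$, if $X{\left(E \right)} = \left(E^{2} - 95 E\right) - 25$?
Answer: $\frac{9}{60319} \approx 0.00014921$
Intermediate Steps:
$q = \frac{20}{3}$ ($q = - \frac{\left(-5\right) 2 \cdot 2}{3} = - \frac{\left(-10\right) 2}{3} = \left(- \frac{1}{3}\right) \left(-20\right) = \frac{20}{3} \approx 6.6667$)
$X{\left(E \right)} = -25 + E^{2} - 95 E$
$\frac{1}{7316 + X{\left(q \right)}} = \frac{1}{7316 - \left(\frac{1975}{3} - \frac{400}{9}\right)} = \frac{1}{7316 - \frac{5525}{9}} = \frac{1}{\frac{60319}{9}} = \frac{9}{60319}$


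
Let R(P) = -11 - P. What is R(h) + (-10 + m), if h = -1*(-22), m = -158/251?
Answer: -10951/251 ≈ -43.629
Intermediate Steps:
m = -158/251 (m = -158*1/251 = -158/251 ≈ -0.62948)
h = 22
R(h) + (-10 + m) = (-11 - 1*22) + (-10 - 158/251) = (-11 - 22) - 2668/251 = -33 - 2668/251 = -10951/251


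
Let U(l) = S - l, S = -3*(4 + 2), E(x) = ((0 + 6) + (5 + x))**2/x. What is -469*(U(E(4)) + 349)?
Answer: -515431/4 ≈ -1.2886e+5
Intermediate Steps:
E(x) = (11 + x)**2/x (E(x) = (6 + (5 + x))**2/x = (11 + x)**2/x)
S = -18 (S = -3*6 = -18)
U(l) = -18 - l
-469*(U(E(4)) + 349) = -469*((-18 - (11 + 4)**2/4) + 349) = -469*((-18 - 15**2/4) + 349) = -469*((-18 - 225/4) + 349) = -469*(-297/4 + 349) = -469*1099/4 = -515431/4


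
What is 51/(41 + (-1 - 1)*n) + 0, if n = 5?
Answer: 51/31 ≈ 1.6452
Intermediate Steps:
51/(41 + (-1 - 1)*n) + 0 = 51/(41 + (-1 - 1)*5) + 0 = 51/(41 - 2*5) + 0 = 51/(41 - 10) + 0 = 51/31 + 0 = 51/31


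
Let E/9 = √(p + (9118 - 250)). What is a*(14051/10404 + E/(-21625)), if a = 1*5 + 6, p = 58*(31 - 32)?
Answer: 154561/10404 - 99*√8810/21625 ≈ 14.426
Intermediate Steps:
p = -58 (p = 58*(-1) = -58)
E = 9*√8810 (E = 9*√(-58 + (9118 - 250)) = 9*√(-58 + 8868) = 9*√8810 ≈ 844.75)
a = 11 (a = 5 + 6 = 11)
a*(14051/10404 + E/(-21625)) = 11*(14051/10404 + (9*√8810)/(-21625)) = 11*(14051*(1/10404) + (9*√8810)*(-1/21625)) = 11*(14051/10404 - 9*√8810/21625) = 154561/10404 - 99*√8810/21625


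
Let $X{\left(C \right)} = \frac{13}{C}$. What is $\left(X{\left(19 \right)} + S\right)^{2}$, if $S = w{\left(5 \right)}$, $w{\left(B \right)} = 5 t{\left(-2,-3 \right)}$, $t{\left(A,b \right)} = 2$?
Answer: $\frac{41209}{361} \approx 114.15$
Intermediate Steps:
$w{\left(B \right)} = 10$ ($w{\left(B \right)} = 5 \cdot 2 = 10$)
$S = 10$
$\left(X{\left(19 \right)} + S\right)^{2} = \left(\frac{13}{19} + 10\right)^{2} = \left(\frac{203}{19}\right)^{2} = \frac{41209}{361}$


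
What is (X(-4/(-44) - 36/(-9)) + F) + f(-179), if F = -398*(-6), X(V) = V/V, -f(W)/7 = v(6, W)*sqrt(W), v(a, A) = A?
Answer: 2389 + 1253*I*sqrt(179) ≈ 2389.0 + 16764.0*I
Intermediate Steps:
f(W) = -7*W**(3/2) (f(W) = -7*W*sqrt(W) = -7*W**(3/2))
X(V) = 1
F = 2388
(X(-4/(-44) - 36/(-9)) + F) + f(-179) = (1 + 2388) - (-1253)*I*sqrt(179) = 2389 - (-1253)*I*sqrt(179) = 2389 + 1253*I*sqrt(179)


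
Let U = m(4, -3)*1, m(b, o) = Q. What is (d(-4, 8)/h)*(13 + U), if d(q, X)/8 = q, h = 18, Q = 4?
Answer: -272/9 ≈ -30.222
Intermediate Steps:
m(b, o) = 4
d(q, X) = 8*q
U = 4 (U = 4*1 = 4)
(d(-4, 8)/h)*(13 + U) = ((8*(-4))/18)*(13 + 4) = -32*1/18*17 = -16/9*17 = -272/9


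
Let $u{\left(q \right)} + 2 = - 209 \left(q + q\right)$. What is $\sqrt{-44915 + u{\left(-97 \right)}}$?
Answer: $i \sqrt{4371} \approx 66.114 i$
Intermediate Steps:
$u{\left(q \right)} = -2 - 418 q$ ($u{\left(q \right)} = -2 - 209 \left(q + q\right) = -2 - 209 \cdot 2 q = -2 - 418 q$)
$\sqrt{-44915 + u{\left(-97 \right)}} = \sqrt{-44915 - -40544} = \sqrt{-44915 + \left(-2 + 40546\right)} = \sqrt{-44915 + 40544} = \sqrt{-4371} = i \sqrt{4371}$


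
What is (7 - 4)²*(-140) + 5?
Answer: -1255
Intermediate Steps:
(7 - 4)²*(-140) + 5 = 3²*(-140) + 5 = 9*(-140) + 5 = -1260 + 5 = -1255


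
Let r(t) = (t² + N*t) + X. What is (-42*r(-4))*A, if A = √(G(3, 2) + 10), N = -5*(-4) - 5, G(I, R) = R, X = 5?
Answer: 3276*√3 ≈ 5674.2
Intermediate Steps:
N = 15 (N = 20 - 5 = 15)
r(t) = 5 + t² + 15*t (r(t) = (t² + 15*t) + 5 = 5 + t² + 15*t)
A = 2*√3 (A = √(2 + 10) = √12 = 2*√3 ≈ 3.4641)
(-42*r(-4))*A = (-42*(5 + (-4)² + 15*(-4)))*(2*√3) = (-42*(5 + 16 - 60))*(2*√3) = (-42*(-39))*(2*√3) = 1638*(2*√3) = 3276*√3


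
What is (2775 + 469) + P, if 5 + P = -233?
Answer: 3006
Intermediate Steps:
P = -238 (P = -5 - 233 = -238)
(2775 + 469) + P = (2775 + 469) - 238 = 3244 - 238 = 3006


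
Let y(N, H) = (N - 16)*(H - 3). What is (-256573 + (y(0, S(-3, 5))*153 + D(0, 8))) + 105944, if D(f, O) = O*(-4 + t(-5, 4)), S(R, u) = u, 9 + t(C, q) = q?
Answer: -155597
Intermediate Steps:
t(C, q) = -9 + q
y(N, H) = (-16 + N)*(-3 + H)
D(f, O) = -9*O (D(f, O) = O*(-4 + (-9 + 4)) = O*(-4 - 5) = O*(-9) = -9*O)
(-256573 + (y(0, S(-3, 5))*153 + D(0, 8))) + 105944 = (-256573 + ((48 - 16*5 - 3*0 + 5*0)*153 - 9*8)) + 105944 = (-256573 + ((48 - 80 + 0 + 0)*153 - 72)) + 105944 = (-256573 + (-32*153 - 72)) + 105944 = (-256573 + (-4896 - 72)) + 105944 = (-256573 - 4968) + 105944 = -261541 + 105944 = -155597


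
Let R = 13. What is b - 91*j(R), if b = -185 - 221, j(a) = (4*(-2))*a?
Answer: 9058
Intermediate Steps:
j(a) = -8*a
b = -406
b - 91*j(R) = -406 - (-728)*13 = -406 - 91*(-104) = -406 + 9464 = 9058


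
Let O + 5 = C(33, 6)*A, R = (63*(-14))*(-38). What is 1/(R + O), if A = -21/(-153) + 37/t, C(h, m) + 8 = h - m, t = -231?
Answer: 1309/43865329 ≈ 2.9841e-5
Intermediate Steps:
R = 33516 (R = -882*(-38) = 33516)
C(h, m) = -8 + h - m (C(h, m) = -8 + (h - m) = -8 + h - m)
A = -30/1309 (A = -21/(-153) + 37/(-231) = -21*(-1/153) + 37*(-1/231) = 7/51 - 37/231 = -30/1309 ≈ -0.022918)
O = -7115/1309 (O = -5 + (-8 + 33 - 1*6)*(-30/1309) = -5 + (-8 + 33 - 6)*(-30/1309) = -5 + 19*(-30/1309) = -5 - 570/1309 = -7115/1309 ≈ -5.4354)
1/(R + O) = 1/(33516 - 7115/1309) = 1/(43865329/1309) = 1309/43865329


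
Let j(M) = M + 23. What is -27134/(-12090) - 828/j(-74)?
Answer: 1899059/102765 ≈ 18.480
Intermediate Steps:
j(M) = 23 + M
-27134/(-12090) - 828/j(-74) = -27134/(-12090) - 828/(23 - 74) = -27134*(-1/12090) - 828/(-51) = 13567/6045 - 828*(-1/51) = 13567/6045 + 276/17 = 1899059/102765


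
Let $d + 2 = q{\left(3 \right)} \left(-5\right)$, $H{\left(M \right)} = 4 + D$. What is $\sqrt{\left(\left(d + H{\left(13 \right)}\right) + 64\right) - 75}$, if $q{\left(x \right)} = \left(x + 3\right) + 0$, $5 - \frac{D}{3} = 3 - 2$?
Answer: $3 i \sqrt{3} \approx 5.1962 i$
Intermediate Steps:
$D = 12$ ($D = 15 - 3 \left(3 - 2\right) = 15 - 3 = 12$)
$q{\left(x \right)} = 3 + x$ ($q{\left(x \right)} = \left(3 + x\right) + 0 = 3 + x$)
$H{\left(M \right)} = 16$ ($H{\left(M \right)} = 4 + 12 = 16$)
$d = -32$ ($d = -2 + \left(3 + 3\right) \left(-5\right) = -2 + 6 \left(-5\right) = -2 - 30 = -32$)
$\sqrt{\left(\left(d + H{\left(13 \right)}\right) + 64\right) - 75} = \sqrt{\left(\left(-32 + 16\right) + 64\right) - 75} = \sqrt{\left(-16 + 64\right) - 75} = \sqrt{48 - 75} = \sqrt{-27} = 3 i \sqrt{3}$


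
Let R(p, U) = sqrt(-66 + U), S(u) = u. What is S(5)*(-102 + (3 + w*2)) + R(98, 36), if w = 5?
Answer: -445 + I*sqrt(30) ≈ -445.0 + 5.4772*I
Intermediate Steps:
S(5)*(-102 + (3 + w*2)) + R(98, 36) = 5*(-102 + (3 + 5*2)) + sqrt(-66 + 36) = 5*(-102 + (3 + 10)) + sqrt(-30) = 5*(-102 + 13) + I*sqrt(30) = 5*(-89) + I*sqrt(30) = -445 + I*sqrt(30)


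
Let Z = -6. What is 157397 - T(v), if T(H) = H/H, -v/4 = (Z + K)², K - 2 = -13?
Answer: 157396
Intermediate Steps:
K = -11 (K = 2 - 13 = -11)
v = -1156 (v = -4*(-6 - 11)² = -4*(-17)² = -4*289 = -1156)
T(H) = 1
157397 - T(v) = 157397 - 1*1 = 157397 - 1 = 157396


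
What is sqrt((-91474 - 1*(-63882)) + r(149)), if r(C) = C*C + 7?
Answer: 2*I*sqrt(1346) ≈ 73.376*I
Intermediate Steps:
r(C) = 7 + C**2 (r(C) = C**2 + 7 = 7 + C**2)
sqrt((-91474 - 1*(-63882)) + r(149)) = sqrt((-91474 - 1*(-63882)) + (7 + 149**2)) = sqrt((-91474 + 63882) + (7 + 22201)) = sqrt(-27592 + 22208) = sqrt(-5384) = 2*I*sqrt(1346)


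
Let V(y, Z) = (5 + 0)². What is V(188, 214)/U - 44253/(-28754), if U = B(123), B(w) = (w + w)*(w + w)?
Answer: 121760609/79094412 ≈ 1.5394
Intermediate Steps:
B(w) = 4*w² (B(w) = (2*w)*(2*w) = 4*w²)
V(y, Z) = 25 (V(y, Z) = 5² = 25)
U = 60516 (U = 4*123² = 4*15129 = 60516)
V(188, 214)/U - 44253/(-28754) = 25/60516 - 44253/(-28754) = 25*(1/60516) - 44253*(-1/28754) = 25/60516 + 4023/2614 = 121760609/79094412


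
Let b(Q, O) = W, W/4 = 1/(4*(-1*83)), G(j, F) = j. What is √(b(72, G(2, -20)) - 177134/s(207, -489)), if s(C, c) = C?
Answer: I*√28066746061/5727 ≈ 29.253*I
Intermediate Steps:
W = -1/83 (W = 4/((4*(-1*83))) = 4/((4*(-83))) = 4/(-332) = 4*(-1/332) = -1/83 ≈ -0.012048)
b(Q, O) = -1/83
√(b(72, G(2, -20)) - 177134/s(207, -489)) = √(-1/83 - 177134/207) = √(-14702329/17181) = I*√28066746061/5727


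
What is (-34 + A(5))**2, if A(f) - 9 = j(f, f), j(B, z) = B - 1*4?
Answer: 576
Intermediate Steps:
j(B, z) = -4 + B (j(B, z) = B - 4 = -4 + B)
A(f) = 5 + f (A(f) = 9 + (-4 + f) = 5 + f)
(-34 + A(5))**2 = (-34 + (5 + 5))**2 = (-34 + 10)**2 = (-24)**2 = 576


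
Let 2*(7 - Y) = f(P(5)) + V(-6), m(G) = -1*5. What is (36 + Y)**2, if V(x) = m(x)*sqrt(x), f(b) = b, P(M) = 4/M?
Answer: 88863/50 + 213*I*sqrt(6) ≈ 1777.3 + 521.74*I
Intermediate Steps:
m(G) = -5
V(x) = -5*sqrt(x)
Y = 33/5 + 5*I*sqrt(6)/2 (Y = 7 - (4/5 - 5*I*sqrt(6))/2 = 7 + (-2/5 + 5*I*sqrt(6)/2) = 33/5 + 5*I*sqrt(6)/2 ≈ 6.6 + 6.1237*I)
(36 + Y)**2 = (36 + (33/5 + 5*I*sqrt(6)/2))**2 = (213/5 + 5*I*sqrt(6)/2)**2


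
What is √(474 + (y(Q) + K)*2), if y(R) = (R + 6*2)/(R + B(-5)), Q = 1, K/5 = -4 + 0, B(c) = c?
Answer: 3*√190/2 ≈ 20.676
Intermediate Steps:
K = -20 (K = 5*(-4 + 0) = 5*(-4) = -20)
y(R) = (12 + R)/(-5 + R) (y(R) = (R + 6*2)/(R - 5) = (R + 12)/(-5 + R) = (12 + R)/(-5 + R))
√(474 + (y(Q) + K)*2) = √(474 + ((12 + 1)/(-5 + 1) - 20)*2) = √(474 + (13/(-4) - 20)*2) = √(474 + (-¼*13 - 20)*2) = √(474 + (-13/4 - 20)*2) = √(474 - 93/4*2) = √(474 - 93/2) = √(855/2) = 3*√190/2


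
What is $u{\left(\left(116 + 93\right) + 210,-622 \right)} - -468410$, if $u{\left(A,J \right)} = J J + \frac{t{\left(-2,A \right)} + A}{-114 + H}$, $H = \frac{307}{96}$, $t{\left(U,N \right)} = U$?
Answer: $\frac{9097722246}{10637} \approx 8.5529 \cdot 10^{5}$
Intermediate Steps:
$H = \frac{307}{96}$ ($H = 307 \cdot \frac{1}{96} = \frac{307}{96} \approx 3.1979$)
$u{\left(A,J \right)} = \frac{192}{10637} + J^{2} - \frac{96 A}{10637}$ ($u{\left(A,J \right)} = J J + \frac{-2 + A}{-114 + \frac{307}{96}} = J^{2} + \frac{-2 + A}{- \frac{10637}{96}} = J^{2} + \left(-2 + A\right) \left(- \frac{96}{10637}\right) = J^{2} - \left(- \frac{192}{10637} + \frac{96 A}{10637}\right) = \frac{192}{10637} + J^{2} - \frac{96 A}{10637}$)
$u{\left(\left(116 + 93\right) + 210,-622 \right)} - -468410 = \left(\frac{192}{10637} + \left(-622\right)^{2} - \frac{96 \left(\left(116 + 93\right) + 210\right)}{10637}\right) - -468410 = \left(\frac{192}{10637} + 386884 - \frac{96 \left(209 + 210\right)}{10637}\right) + 468410 = \left(\frac{192}{10637} + 386884 - \frac{40224}{10637}\right) + 468410 = \frac{4115245076}{10637} + 468410 = \frac{9097722246}{10637}$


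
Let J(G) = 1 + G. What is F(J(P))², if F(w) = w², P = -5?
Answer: 256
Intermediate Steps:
F(J(P))² = ((1 - 5)²)² = ((-4)²)² = 16² = 256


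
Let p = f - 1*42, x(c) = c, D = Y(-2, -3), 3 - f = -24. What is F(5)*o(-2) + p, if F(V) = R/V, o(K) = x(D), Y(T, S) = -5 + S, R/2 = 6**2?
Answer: -651/5 ≈ -130.20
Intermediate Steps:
f = 27 (f = 3 - 1*(-24) = 3 + 24 = 27)
R = 72 (R = 2*6**2 = 2*36 = 72)
D = -8 (D = -5 - 3 = -8)
o(K) = -8
F(V) = 72/V
p = -15 (p = 27 - 1*42 = 27 - 42 = -15)
F(5)*o(-2) + p = (72/5)*(-8) - 15 = -576/5 - 15 = -651/5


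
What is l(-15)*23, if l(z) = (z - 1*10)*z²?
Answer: -129375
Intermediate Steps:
l(z) = z²*(-10 + z) (l(z) = (z - 10)*z² = (-10 + z)*z² = z²*(-10 + z))
l(-15)*23 = ((-15)²*(-10 - 15))*23 = (225*(-25))*23 = -5625*23 = -129375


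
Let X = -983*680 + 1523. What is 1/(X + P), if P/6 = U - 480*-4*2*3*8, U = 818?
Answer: -1/109049 ≈ -9.1702e-6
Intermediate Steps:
X = -666917 (X = -668440 + 1523 = -666917)
P = 557868 (P = 6*(818 - 480*-4*2*3*8) = 6*(818 - 480*(-8*3)*8) = 6*(818 - (-11520)*8) = 6*(818 - 480*(-192)) = 6*(818 + 92160) = 6*92978 = 557868)
1/(X + P) = 1/(-666917 + 557868) = 1/(-109049) = -1/109049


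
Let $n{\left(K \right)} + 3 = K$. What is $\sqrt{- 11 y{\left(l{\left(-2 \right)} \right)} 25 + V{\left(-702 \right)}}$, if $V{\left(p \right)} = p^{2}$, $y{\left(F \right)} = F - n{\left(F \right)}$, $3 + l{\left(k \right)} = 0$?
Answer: $\sqrt{491979} \approx 701.41$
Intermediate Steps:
$l{\left(k \right)} = -3$ ($l{\left(k \right)} = -3 + 0 = -3$)
$n{\left(K \right)} = -3 + K$
$y{\left(F \right)} = 3$ ($y{\left(F \right)} = F - \left(-3 + F\right) = 3$)
$\sqrt{- 11 y{\left(l{\left(-2 \right)} \right)} 25 + V{\left(-702 \right)}} = \sqrt{\left(-11\right) 3 \cdot 25 + \left(-702\right)^{2}} = \sqrt{\left(-33\right) 25 + 492804} = \sqrt{-825 + 492804} = \sqrt{491979}$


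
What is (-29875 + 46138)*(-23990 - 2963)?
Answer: -438336639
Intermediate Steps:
(-29875 + 46138)*(-23990 - 2963) = 16263*(-26953) = -438336639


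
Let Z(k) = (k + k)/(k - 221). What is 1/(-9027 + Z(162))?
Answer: -59/532917 ≈ -0.00011071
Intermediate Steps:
Z(k) = 2*k/(-221 + k) (Z(k) = (2*k)/(-221 + k) = 2*k/(-221 + k))
1/(-9027 + Z(162)) = 1/(-9027 + 2*162/(-221 + 162)) = 1/(-9027 + 2*162/(-59)) = 1/(-9027 + 2*162*(-1/59)) = 1/(-9027 - 324/59) = 1/(-532917/59) = -59/532917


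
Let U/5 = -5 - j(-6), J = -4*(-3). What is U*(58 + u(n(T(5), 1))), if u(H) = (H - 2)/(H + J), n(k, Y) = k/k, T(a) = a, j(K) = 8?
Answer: -3765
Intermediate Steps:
J = 12
n(k, Y) = 1
u(H) = (-2 + H)/(12 + H) (u(H) = (H - 2)/(H + 12) = (-2 + H)/(12 + H))
U = -65 (U = 5*(-5 - 1*8) = 5*(-5 - 8) = 5*(-13) = -65)
U*(58 + u(n(T(5), 1))) = -65*(58 + (-2 + 1)/(12 + 1)) = -65*(58 - 1/13) = -65*753/13 = -3765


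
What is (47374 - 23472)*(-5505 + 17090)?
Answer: 276904670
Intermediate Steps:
(47374 - 23472)*(-5505 + 17090) = 23902*11585 = 276904670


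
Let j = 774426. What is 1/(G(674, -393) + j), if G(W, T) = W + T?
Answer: 1/774707 ≈ 1.2908e-6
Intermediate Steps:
G(W, T) = T + W
1/(G(674, -393) + j) = 1/((-393 + 674) + 774426) = 1/(281 + 774426) = 1/774707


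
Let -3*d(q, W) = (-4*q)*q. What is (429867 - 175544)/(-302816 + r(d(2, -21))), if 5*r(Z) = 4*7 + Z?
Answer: -762969/908428 ≈ -0.83988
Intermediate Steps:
d(q, W) = 4*q²/3 (d(q, W) = -(-4*q)*q/3 = -(-4)*q²/3 = 4*q²/3)
r(Z) = 28/5 + Z/5 (r(Z) = (4*7 + Z)/5 = (28 + Z)/5 = 28/5 + Z/5)
(429867 - 175544)/(-302816 + r(d(2, -21))) = (429867 - 175544)/(-302816 + (28/5 + ((4/3)*2²)/5)) = 254323/(-302816 + (28/5 + ((4/3)*4)/5)) = 254323/(-302816 + (28/5 + (⅕)*(16/3))) = 254323/(-302816 + (28/5 + 16/15)) = 254323/(-302816 + 20/3) = 254323/(-908428/3) = 254323*(-3/908428) = -762969/908428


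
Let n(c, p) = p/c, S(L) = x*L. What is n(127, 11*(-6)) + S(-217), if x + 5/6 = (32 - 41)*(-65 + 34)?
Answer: -45996367/762 ≈ -60363.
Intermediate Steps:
x = 1669/6 (x = -⅚ + (32 - 41)*(-65 + 34) = -⅚ - 9*(-31) = -⅚ + 279 = 1669/6 ≈ 278.17)
S(L) = 1669*L/6
n(127, 11*(-6)) + S(-217) = (11*(-6))/127 + (1669/6)*(-217) = -66*1/127 - 362173/6 = -66/127 - 362173/6 = -45996367/762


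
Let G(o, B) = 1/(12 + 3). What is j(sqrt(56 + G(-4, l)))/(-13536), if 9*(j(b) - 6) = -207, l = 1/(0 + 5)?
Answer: 17/13536 ≈ 0.0012559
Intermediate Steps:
l = 1/5 ≈ 0.20000
G(o, B) = 1/15
j(b) = -17 (j(b) = 6 + (1/9)*(-207) = 6 - 23 = -17)
j(sqrt(56 + G(-4, l)))/(-13536) = -17/(-13536) = -17*(-1/13536) = 17/13536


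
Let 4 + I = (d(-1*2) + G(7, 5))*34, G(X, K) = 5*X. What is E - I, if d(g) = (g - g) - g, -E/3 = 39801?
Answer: -120657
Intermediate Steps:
E = -119403 (E = -3*39801 = -119403)
d(g) = -g (d(g) = 0 - g = -g)
I = 1254 (I = -4 + (-(-1)*2 + 5*7)*34 = -4 + (-1*(-2) + 35)*34 = -4 + (2 + 35)*34 = -4 + 37*34 = -4 + 1258 = 1254)
E - I = -119403 - 1*1254 = -119403 - 1254 = -120657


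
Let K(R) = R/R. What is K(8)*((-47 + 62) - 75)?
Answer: -60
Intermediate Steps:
K(R) = 1
K(8)*((-47 + 62) - 75) = 1*((-47 + 62) - 75) = 1*(15 - 75) = 1*(-60) = -60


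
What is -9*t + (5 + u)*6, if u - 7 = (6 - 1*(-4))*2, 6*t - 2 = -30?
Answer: 234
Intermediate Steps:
t = -14/3 (t = ⅓ + (⅙)*(-30) = ⅓ - 5 = -14/3 ≈ -4.6667)
u = 27 (u = 7 + (6 - 1*(-4))*2 = 7 + (6 + 4)*2 = 7 + 10*2 = 7 + 20 = 27)
-9*t + (5 + u)*6 = -9*(-14/3) + (5 + 27)*6 = 42 + 32*6 = 42 + 192 = 234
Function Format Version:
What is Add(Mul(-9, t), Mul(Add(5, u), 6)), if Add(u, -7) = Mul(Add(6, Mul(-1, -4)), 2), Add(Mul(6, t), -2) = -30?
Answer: 234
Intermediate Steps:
t = Rational(-14, 3) (t = Add(Rational(1, 3), Mul(Rational(1, 6), -30)) = Add(Rational(1, 3), -5) = Rational(-14, 3) ≈ -4.6667)
u = 27 (u = Add(7, Mul(Add(6, Mul(-1, -4)), 2)) = Add(7, Mul(Add(6, 4), 2)) = Add(7, Mul(10, 2)) = Add(7, 20) = 27)
Add(Mul(-9, t), Mul(Add(5, u), 6)) = Add(Mul(-9, Rational(-14, 3)), Mul(Add(5, 27), 6)) = Add(42, Mul(32, 6)) = Add(42, 192) = 234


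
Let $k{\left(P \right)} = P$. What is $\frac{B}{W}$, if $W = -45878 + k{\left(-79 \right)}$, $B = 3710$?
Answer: $- \frac{3710}{45957} \approx -0.080728$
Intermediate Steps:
$W = -45957$ ($W = -45878 - 79 = -45957$)
$\frac{B}{W} = \frac{3710}{-45957} = 3710 \left(- \frac{1}{45957}\right) = - \frac{3710}{45957}$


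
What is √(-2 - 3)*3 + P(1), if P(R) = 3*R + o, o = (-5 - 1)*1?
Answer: -3 + 3*I*√5 ≈ -3.0 + 6.7082*I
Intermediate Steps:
o = -6 (o = -6*1 = -6)
P(R) = -6 + 3*R (P(R) = 3*R - 6 = -6 + 3*R)
√(-2 - 3)*3 + P(1) = √(-2 - 3)*3 + (-6 + 3*1) = √(-5)*3 + (-6 + 3) = (I*√5)*3 - 3 = 3*I*√5 - 3 = -3 + 3*I*√5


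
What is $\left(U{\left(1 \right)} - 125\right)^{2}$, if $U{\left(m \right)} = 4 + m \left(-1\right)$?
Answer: $14884$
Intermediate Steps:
$U{\left(m \right)} = 4 - m$
$\left(U{\left(1 \right)} - 125\right)^{2} = \left(\left(4 - 1\right) - 125\right)^{2} = \left(3 - 125\right)^{2} = \left(-122\right)^{2} = 14884$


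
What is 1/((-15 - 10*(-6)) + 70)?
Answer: 1/115 ≈ 0.0086956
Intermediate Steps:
1/((-15 - 10*(-6)) + 70) = 1/((-15 + 60) + 70) = 1/(45 + 70) = 1/115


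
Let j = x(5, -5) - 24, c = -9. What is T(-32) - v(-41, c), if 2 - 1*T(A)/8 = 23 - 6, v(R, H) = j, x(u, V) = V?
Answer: -91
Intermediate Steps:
j = -29 (j = -5 - 24 = -29)
v(R, H) = -29
T(A) = -120 (T(A) = 16 - 8*(23 - 6) = 16 - 8*17 = 16 - 136 = -120)
T(-32) - v(-41, c) = -120 - 1*(-29) = -120 + 29 = -91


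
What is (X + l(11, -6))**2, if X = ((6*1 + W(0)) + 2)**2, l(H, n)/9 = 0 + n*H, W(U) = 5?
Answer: 180625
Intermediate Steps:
l(H, n) = 9*H*n (l(H, n) = 9*(0 + n*H) = 9*(0 + H*n) = 9*(H*n) = 9*H*n)
X = 169 (X = ((6*1 + 5) + 2)**2 = ((6 + 5) + 2)**2 = (11 + 2)**2 = 13**2 = 169)
(X + l(11, -6))**2 = (169 + 9*11*(-6))**2 = (169 - 594)**2 = (-425)**2 = 180625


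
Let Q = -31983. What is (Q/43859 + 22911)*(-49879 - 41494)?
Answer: -91813560950118/43859 ≈ -2.0934e+9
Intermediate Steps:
(Q/43859 + 22911)*(-49879 - 41494) = (-31983/43859 + 22911)*(-49879 - 41494) = (-31983*1/43859 + 22911)*(-91373) = (-31983/43859 + 22911)*(-91373) = (1004821566/43859)*(-91373) = -91813560950118/43859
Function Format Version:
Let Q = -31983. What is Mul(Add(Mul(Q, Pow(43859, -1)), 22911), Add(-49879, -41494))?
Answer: Rational(-91813560950118, 43859) ≈ -2.0934e+9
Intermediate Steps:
Mul(Add(Mul(Q, Pow(43859, -1)), 22911), Add(-49879, -41494)) = Mul(Add(Mul(-31983, Pow(43859, -1)), 22911), Add(-49879, -41494)) = Mul(Add(Mul(-31983, Rational(1, 43859)), 22911), -91373) = Mul(Add(Rational(-31983, 43859), 22911), -91373) = Mul(Rational(1004821566, 43859), -91373) = Rational(-91813560950118, 43859)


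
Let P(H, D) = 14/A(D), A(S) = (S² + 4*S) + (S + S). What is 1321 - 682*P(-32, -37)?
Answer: 48569/37 ≈ 1312.7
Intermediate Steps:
A(S) = S² + 6*S (A(S) = (S² + 4*S) + 2*S = S² + 6*S)
P(H, D) = 14/(D*(6 + D)) (P(H, D) = 14/((D*(6 + D))) = 14*(1/(D*(6 + D))) = 14/(D*(6 + D)))
1321 - 682*P(-32, -37) = 1321 - 9548/((-37)*(6 - 37)) = 1321 - 9548*(-1)/(37*(-31)) = 1321 - 9548*(-1)*(-1)/(37*31) = 1321 - 682*14/1147 = 1321 - 308/37 = 48569/37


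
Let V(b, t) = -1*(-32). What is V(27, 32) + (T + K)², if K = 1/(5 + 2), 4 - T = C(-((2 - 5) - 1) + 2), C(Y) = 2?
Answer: 1793/49 ≈ 36.592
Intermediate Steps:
T = 2 (T = 4 - 1*2 = 4 - 2 = 2)
V(b, t) = 32
K = ⅐ (K = 1/7 = ⅐ ≈ 0.14286)
V(27, 32) + (T + K)² = 32 + (2 + ⅐)² = 32 + (15/7)² = 32 + 225/49 = 1793/49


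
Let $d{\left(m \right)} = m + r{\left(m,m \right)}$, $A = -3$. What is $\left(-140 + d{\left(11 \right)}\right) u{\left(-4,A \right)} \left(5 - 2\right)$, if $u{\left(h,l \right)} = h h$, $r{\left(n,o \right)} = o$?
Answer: $-5664$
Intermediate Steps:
$u{\left(h,l \right)} = h^{2}$
$d{\left(m \right)} = 2 m$ ($d{\left(m \right)} = m + m = 2 m$)
$\left(-140 + d{\left(11 \right)}\right) u{\left(-4,A \right)} \left(5 - 2\right) = \left(-140 + 2 \cdot 11\right) \left(-4\right)^{2} \left(5 - 2\right) = \left(-140 + 22\right) 16 \left(5 - 2\right) = - 118 \cdot 16 \left(5 - 2\right) = - 118 \cdot 16 \cdot 3 = \left(-118\right) 48 = -5664$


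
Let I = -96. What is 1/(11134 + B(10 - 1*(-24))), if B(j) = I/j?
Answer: 17/189230 ≈ 8.9838e-5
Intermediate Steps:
B(j) = -96/j
1/(11134 + B(10 - 1*(-24))) = 1/(11134 - 96/(10 - 1*(-24))) = 1/(11134 - 96/(10 + 24)) = 1/(11134 - 96/34) = 1/(11134 - 96*1/34) = 1/(11134 - 48/17) = 1/(189230/17) = 17/189230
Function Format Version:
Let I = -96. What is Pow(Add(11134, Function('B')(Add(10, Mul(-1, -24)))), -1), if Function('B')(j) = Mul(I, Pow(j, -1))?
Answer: Rational(17, 189230) ≈ 8.9838e-5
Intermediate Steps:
Function('B')(j) = Mul(-96, Pow(j, -1))
Pow(Add(11134, Function('B')(Add(10, Mul(-1, -24)))), -1) = Pow(Add(11134, Mul(-96, Pow(Add(10, Mul(-1, -24)), -1))), -1) = Pow(Add(11134, Mul(-96, Pow(Add(10, 24), -1))), -1) = Pow(Add(11134, Mul(-96, Pow(34, -1))), -1) = Pow(Add(11134, Mul(-96, Rational(1, 34))), -1) = Pow(Add(11134, Rational(-48, 17)), -1) = Pow(Rational(189230, 17), -1) = Rational(17, 189230)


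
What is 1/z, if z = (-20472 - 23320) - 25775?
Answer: -1/69567 ≈ -1.4375e-5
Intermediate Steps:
z = -69567 (z = -43792 - 25775 = -69567)
1/z = 1/(-69567) = -1/69567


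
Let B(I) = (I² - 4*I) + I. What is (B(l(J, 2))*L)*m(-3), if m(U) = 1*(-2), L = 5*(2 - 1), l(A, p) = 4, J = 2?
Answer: -40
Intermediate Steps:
L = 5 (L = 5*1 = 5)
m(U) = -2
B(I) = I² - 3*I
(B(l(J, 2))*L)*m(-3) = ((4*(-3 + 4))*5)*(-2) = ((4*1)*5)*(-2) = (4*5)*(-2) = 20*(-2) = -40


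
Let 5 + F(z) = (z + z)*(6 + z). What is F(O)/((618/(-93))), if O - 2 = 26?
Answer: -58869/206 ≈ -285.77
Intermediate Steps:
O = 28 (O = 2 + 26 = 28)
F(z) = -5 + 2*z*(6 + z) (F(z) = -5 + (z + z)*(6 + z) = -5 + (2*z)*(6 + z) = -5 + 2*z*(6 + z))
F(O)/((618/(-93))) = (-5 + 2*28**2 + 12*28)/((618/(-93))) = (-5 + 2*784 + 336)/((618*(-1/93))) = (-5 + 1568 + 336)/(-206/31) = 1899*(-31/206) = -58869/206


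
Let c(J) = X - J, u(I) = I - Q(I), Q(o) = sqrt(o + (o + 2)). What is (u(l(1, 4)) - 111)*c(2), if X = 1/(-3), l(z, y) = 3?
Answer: 252 + 14*sqrt(2)/3 ≈ 258.60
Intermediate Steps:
Q(o) = sqrt(2 + 2*o) (Q(o) = sqrt(o + (2 + o)) = sqrt(2 + 2*o))
u(I) = I - sqrt(2 + 2*I)
X = -1/3 ≈ -0.33333
c(J) = -1/3 - J
(u(l(1, 4)) - 111)*c(2) = ((3 - sqrt(2 + 2*3)) - 111)*(-1/3 - 1*2) = ((3 - sqrt(2 + 6)) - 111)*(-1/3 - 2) = ((3 - sqrt(8)) - 111)*(-7/3) = ((3 - 2*sqrt(2)) - 111)*(-7/3) = (-108 - 2*sqrt(2))*(-7/3) = 252 + 14*sqrt(2)/3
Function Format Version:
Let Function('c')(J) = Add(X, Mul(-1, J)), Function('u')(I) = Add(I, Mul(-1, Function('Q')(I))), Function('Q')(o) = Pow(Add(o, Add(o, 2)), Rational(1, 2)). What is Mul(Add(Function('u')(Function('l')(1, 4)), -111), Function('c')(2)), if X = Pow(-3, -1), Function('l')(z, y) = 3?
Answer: Add(252, Mul(Rational(14, 3), Pow(2, Rational(1, 2)))) ≈ 258.60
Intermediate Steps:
Function('Q')(o) = Pow(Add(2, Mul(2, o)), Rational(1, 2)) (Function('Q')(o) = Pow(Add(o, Add(2, o)), Rational(1, 2)) = Pow(Add(2, Mul(2, o)), Rational(1, 2)))
Function('u')(I) = Add(I, Mul(-1, Pow(Add(2, Mul(2, I)), Rational(1, 2))))
X = Rational(-1, 3) ≈ -0.33333
Function('c')(J) = Add(Rational(-1, 3), Mul(-1, J))
Mul(Add(Function('u')(Function('l')(1, 4)), -111), Function('c')(2)) = Mul(Add(Add(3, Mul(-1, Pow(Add(2, Mul(2, 3)), Rational(1, 2)))), -111), Add(Rational(-1, 3), Mul(-1, 2))) = Mul(Add(Add(3, Mul(-1, Pow(Add(2, 6), Rational(1, 2)))), -111), Add(Rational(-1, 3), -2)) = Mul(Add(Add(3, Mul(-1, Pow(8, Rational(1, 2)))), -111), Rational(-7, 3)) = Mul(Add(Add(3, Mul(-1, Mul(2, Pow(2, Rational(1, 2))))), -111), Rational(-7, 3)) = Mul(Add(Add(3, Mul(-2, Pow(2, Rational(1, 2)))), -111), Rational(-7, 3)) = Mul(Add(-108, Mul(-2, Pow(2, Rational(1, 2)))), Rational(-7, 3)) = Add(252, Mul(Rational(14, 3), Pow(2, Rational(1, 2))))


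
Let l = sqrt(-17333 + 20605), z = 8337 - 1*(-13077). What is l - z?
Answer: -21414 + 2*sqrt(818) ≈ -21357.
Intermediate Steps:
z = 21414 (z = 8337 + 13077 = 21414)
l = 2*sqrt(818) (l = sqrt(3272) = 2*sqrt(818) ≈ 57.201)
l - z = 2*sqrt(818) - 1*21414 = 2*sqrt(818) - 21414 = -21414 + 2*sqrt(818)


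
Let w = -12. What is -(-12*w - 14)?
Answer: -130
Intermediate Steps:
-(-12*w - 14) = -(-12*(-12) - 14) = -(144 - 14) = -1*130 = -130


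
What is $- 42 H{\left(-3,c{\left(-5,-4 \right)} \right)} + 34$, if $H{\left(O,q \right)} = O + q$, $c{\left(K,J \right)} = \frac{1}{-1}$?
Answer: $202$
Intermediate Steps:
$c{\left(K,J \right)} = -1$
$- 42 H{\left(-3,c{\left(-5,-4 \right)} \right)} + 34 = - 42 \left(-3 - 1\right) + 34 = \left(-42\right) \left(-4\right) + 34 = 168 + 34 = 202$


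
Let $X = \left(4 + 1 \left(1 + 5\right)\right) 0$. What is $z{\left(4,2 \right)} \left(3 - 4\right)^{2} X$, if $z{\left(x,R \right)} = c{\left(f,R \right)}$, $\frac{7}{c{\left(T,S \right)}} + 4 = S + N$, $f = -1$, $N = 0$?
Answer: $0$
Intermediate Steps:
$c{\left(T,S \right)} = \frac{7}{-4 + S}$ ($c{\left(T,S \right)} = \frac{7}{-4 + \left(S + 0\right)} = \frac{7}{-4 + S}$)
$z{\left(x,R \right)} = \frac{7}{-4 + R}$
$X = 0$ ($X = \left(4 + 1 \cdot 6\right) 0 = \left(4 + 6\right) 0 = 10 \cdot 0 = 0$)
$z{\left(4,2 \right)} \left(3 - 4\right)^{2} X = \frac{7}{-4 + 2} \left(3 - 4\right)^{2} \cdot 0 = \frac{7}{-2} \left(-1\right)^{2} \cdot 0 = 7 \left(- \frac{1}{2}\right) 1 \cdot 0 = \left(- \frac{7}{2}\right) 1 \cdot 0 = \left(- \frac{7}{2}\right) 0 = 0$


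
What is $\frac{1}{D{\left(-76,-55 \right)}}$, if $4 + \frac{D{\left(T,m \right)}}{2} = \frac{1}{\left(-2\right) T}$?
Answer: $- \frac{76}{607} \approx -0.12521$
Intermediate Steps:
$D{\left(T,m \right)} = -8 - \frac{1}{T}$ ($D{\left(T,m \right)} = -8 + \frac{2}{\left(-2\right) T} = -8 + 2 \left(- \frac{1}{2 T}\right) = -8 - \frac{1}{T}$)
$\frac{1}{D{\left(-76,-55 \right)}} = \frac{1}{-8 - \frac{1}{-76}} = \frac{1}{-8 - - \frac{1}{76}} = \frac{1}{-8 + \frac{1}{76}} = \frac{1}{- \frac{607}{76}} = - \frac{76}{607}$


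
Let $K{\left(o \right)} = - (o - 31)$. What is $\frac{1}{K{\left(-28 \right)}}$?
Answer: $\frac{1}{59} \approx 0.016949$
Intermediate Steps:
$K{\left(o \right)} = 31 - o$ ($K{\left(o \right)} = - (o - 31) = - (-31 + o) = 31 - o$)
$\frac{1}{K{\left(-28 \right)}} = \frac{1}{31 - -28} = \frac{1}{31 + 28} = \frac{1}{59}$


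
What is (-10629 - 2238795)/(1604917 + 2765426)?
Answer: -749808/1456781 ≈ -0.51470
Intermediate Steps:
(-10629 - 2238795)/(1604917 + 2765426) = -2249424/4370343 = -2249424*1/4370343 = -749808/1456781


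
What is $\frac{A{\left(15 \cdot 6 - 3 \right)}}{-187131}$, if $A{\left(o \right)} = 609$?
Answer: $- \frac{29}{8911} \approx -0.0032544$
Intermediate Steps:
$\frac{A{\left(15 \cdot 6 - 3 \right)}}{-187131} = \frac{609}{-187131} = 609 \left(- \frac{1}{187131}\right) = - \frac{29}{8911}$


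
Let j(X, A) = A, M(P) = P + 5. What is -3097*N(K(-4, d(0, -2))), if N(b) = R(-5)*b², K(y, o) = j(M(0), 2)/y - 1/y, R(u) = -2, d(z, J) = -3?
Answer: 3097/8 ≈ 387.13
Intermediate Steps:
M(P) = 5 + P
K(y, o) = 1/y (K(y, o) = 2/y - 1/y = 1/y)
N(b) = -2*b²
-3097*N(K(-4, d(0, -2))) = -(-6194)*(1/(-4))² = -(-6194)*(-¼)² = -(-6194)/16 = -3097*(-⅛) = 3097/8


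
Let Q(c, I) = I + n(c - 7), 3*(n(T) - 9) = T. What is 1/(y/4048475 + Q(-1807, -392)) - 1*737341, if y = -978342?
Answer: -8847034997692216/11998566451 ≈ -7.3734e+5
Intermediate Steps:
n(T) = 9 + T/3
Q(c, I) = 20/3 + I + c/3 (Q(c, I) = I + (9 + (c - 7)/3) = I + (9 + (-7 + c)/3) = I + (9 + (-7/3 + c/3)) = I + (20/3 + c/3) = 20/3 + I + c/3)
1/(y/4048475 + Q(-1807, -392)) - 1*737341 = 1/(-978342/4048475 + (20/3 - 392 + (⅓)*(-1807))) - 1*737341 = 1/(-978342*1/4048475 + (20/3 - 392 - 1807/3)) - 737341 = 1/(-978342/4048475 - 2963/3) - 737341 = 1/(-11998566451/12145425) - 737341 = -12145425/11998566451 - 737341 = -8847034997692216/11998566451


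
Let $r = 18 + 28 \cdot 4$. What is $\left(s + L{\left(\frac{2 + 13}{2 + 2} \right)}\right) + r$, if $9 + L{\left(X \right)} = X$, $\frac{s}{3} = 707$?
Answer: $\frac{8983}{4} \approx 2245.8$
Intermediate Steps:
$s = 2121$ ($s = 3 \cdot 707 = 2121$)
$L{\left(X \right)} = -9 + X$
$r = 130$ ($r = 18 + 112 = 130$)
$\left(s + L{\left(\frac{2 + 13}{2 + 2} \right)}\right) + r = \left(2121 - \left(9 - \frac{2 + 13}{2 + 2}\right)\right) + 130 = \left(2121 - \left(9 - \frac{15}{4}\right)\right) + 130 = \left(2121 + \left(-9 + 15 \cdot \frac{1}{4}\right)\right) + 130 = \left(2121 + \left(-9 + \frac{15}{4}\right)\right) + 130 = \left(2121 - \frac{21}{4}\right) + 130 = \frac{8463}{4} + 130 = \frac{8983}{4}$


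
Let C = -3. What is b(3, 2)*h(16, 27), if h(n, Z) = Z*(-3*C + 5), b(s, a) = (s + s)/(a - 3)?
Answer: -2268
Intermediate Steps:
b(s, a) = 2*s/(-3 + a) (b(s, a) = (2*s)/(-3 + a) = 2*s/(-3 + a))
h(n, Z) = 14*Z (h(n, Z) = Z*(-3*(-3) + 5) = Z*(9 + 5) = Z*14 = 14*Z)
b(3, 2)*h(16, 27) = (2*3/(-3 + 2))*(14*27) = (2*3/(-1))*378 = (2*3*(-1))*378 = -6*378 = -2268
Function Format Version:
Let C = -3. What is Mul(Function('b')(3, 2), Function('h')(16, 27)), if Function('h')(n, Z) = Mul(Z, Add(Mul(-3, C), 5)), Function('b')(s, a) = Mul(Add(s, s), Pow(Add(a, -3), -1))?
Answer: -2268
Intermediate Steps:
Function('b')(s, a) = Mul(2, s, Pow(Add(-3, a), -1)) (Function('b')(s, a) = Mul(Mul(2, s), Pow(Add(-3, a), -1)) = Mul(2, s, Pow(Add(-3, a), -1)))
Function('h')(n, Z) = Mul(14, Z) (Function('h')(n, Z) = Mul(Z, Add(Mul(-3, -3), 5)) = Mul(Z, Add(9, 5)) = Mul(Z, 14) = Mul(14, Z))
Mul(Function('b')(3, 2), Function('h')(16, 27)) = Mul(Mul(2, 3, Pow(Add(-3, 2), -1)), Mul(14, 27)) = Mul(Mul(2, 3, Pow(-1, -1)), 378) = Mul(Mul(2, 3, -1), 378) = Mul(-6, 378) = -2268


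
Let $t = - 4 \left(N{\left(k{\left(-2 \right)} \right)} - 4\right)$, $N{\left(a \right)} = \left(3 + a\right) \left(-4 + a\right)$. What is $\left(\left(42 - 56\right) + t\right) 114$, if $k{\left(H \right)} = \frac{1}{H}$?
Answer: $5358$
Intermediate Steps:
$N{\left(a \right)} = \left(-4 + a\right) \left(3 + a\right)$
$t = 61$ ($t = - 4 \left(\left(-12 + \left(\frac{1}{-2}\right)^{2} - \frac{1}{-2}\right) - 4\right) = - 4 \left(\left(-12 + \left(- \frac{1}{2}\right)^{2} - - \frac{1}{2}\right) - 4\right) = - 4 \left(\left(-12 + \frac{1}{4} + \frac{1}{2}\right) - 4\right) = - 4 \left(- \frac{45}{4} - 4\right) = \left(-4\right) \left(- \frac{61}{4}\right) = 61$)
$\left(\left(42 - 56\right) + t\right) 114 = \left(\left(42 - 56\right) + 61\right) 114 = \left(-14 + 61\right) 114 = 47 \cdot 114 = 5358$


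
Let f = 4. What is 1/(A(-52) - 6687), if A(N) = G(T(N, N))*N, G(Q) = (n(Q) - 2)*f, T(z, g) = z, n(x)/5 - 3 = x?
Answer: 1/44689 ≈ 2.2377e-5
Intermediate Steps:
n(x) = 15 + 5*x
G(Q) = 52 + 20*Q (G(Q) = ((15 + 5*Q) - 2)*4 = (13 + 5*Q)*4 = 52 + 20*Q)
A(N) = N*(52 + 20*N) (A(N) = (52 + 20*N)*N = N*(52 + 20*N))
1/(A(-52) - 6687) = 1/(4*(-52)*(13 + 5*(-52)) - 6687) = 1/(4*(-52)*(13 - 260) - 6687) = 1/(4*(-52)*(-247) - 6687) = 1/(51376 - 6687) = 1/44689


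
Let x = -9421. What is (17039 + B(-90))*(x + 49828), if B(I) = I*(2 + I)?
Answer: 1008518313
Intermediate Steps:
(17039 + B(-90))*(x + 49828) = (17039 - 90*(2 - 90))*(-9421 + 49828) = (17039 - 90*(-88))*40407 = (17039 + 7920)*40407 = 24959*40407 = 1008518313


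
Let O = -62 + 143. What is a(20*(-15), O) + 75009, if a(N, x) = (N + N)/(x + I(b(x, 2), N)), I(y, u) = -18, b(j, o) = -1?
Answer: 1574989/21 ≈ 75000.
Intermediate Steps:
O = 81
a(N, x) = 2*N/(-18 + x) (a(N, x) = (N + N)/(x - 18) = (2*N)/(-18 + x) = 2*N/(-18 + x))
a(20*(-15), O) + 75009 = 2*(20*(-15))/(-18 + 81) + 75009 = 2*(-300)/63 + 75009 = 2*(-300)*(1/63) + 75009 = -200/21 + 75009 = 1574989/21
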